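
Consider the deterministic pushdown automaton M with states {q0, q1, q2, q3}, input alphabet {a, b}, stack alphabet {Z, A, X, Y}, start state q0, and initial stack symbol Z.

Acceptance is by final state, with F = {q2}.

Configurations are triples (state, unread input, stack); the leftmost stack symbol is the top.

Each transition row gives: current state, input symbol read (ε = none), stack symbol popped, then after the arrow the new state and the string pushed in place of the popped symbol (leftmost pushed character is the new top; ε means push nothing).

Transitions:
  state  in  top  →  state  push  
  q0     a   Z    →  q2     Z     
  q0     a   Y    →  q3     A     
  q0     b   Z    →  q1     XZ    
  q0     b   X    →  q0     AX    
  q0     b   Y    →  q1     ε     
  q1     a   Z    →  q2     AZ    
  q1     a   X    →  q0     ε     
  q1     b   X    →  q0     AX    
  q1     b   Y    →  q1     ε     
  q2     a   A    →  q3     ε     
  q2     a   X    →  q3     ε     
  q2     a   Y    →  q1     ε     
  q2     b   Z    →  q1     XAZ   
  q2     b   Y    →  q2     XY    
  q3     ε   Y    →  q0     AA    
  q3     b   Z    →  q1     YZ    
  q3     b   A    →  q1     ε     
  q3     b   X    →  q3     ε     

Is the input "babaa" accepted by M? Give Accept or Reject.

(q0, babaa, Z) ⊢ (q1, abaa, XZ) ⊢ (q0, baa, Z) ⊢ (q1, aa, XZ) ⊢ (q0, a, Z) ⊢ (q2, ε, Z)
All input consumed; state q2 ∈ F.

Accept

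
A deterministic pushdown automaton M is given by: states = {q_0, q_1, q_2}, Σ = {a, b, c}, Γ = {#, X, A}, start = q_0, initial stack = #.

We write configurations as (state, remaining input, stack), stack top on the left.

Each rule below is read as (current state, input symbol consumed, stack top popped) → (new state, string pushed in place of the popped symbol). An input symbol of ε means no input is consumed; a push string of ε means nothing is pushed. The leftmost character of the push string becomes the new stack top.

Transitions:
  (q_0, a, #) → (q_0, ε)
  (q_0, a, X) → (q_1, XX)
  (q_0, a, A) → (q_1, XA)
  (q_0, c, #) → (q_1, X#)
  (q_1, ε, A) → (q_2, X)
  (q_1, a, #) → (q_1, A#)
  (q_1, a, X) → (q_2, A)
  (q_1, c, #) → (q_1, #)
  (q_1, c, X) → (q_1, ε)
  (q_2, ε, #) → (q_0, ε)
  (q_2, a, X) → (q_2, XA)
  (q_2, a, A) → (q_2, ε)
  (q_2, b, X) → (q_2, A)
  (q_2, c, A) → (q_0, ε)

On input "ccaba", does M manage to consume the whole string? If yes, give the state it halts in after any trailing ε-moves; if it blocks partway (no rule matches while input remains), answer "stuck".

(q_0, ccaba, #)
  read c, top #: go to q_1, push X# → (q_1, caba, X#)
  read c, top X: go to q_1, push ε → (q_1, aba, #)
  read a, top #: go to q_1, push A# → (q_1, ba, A#)
  ε-move, top A: go to q_2, push X → (q_2, ba, X#)
  read b, top X: go to q_2, push A → (q_2, a, A#)
  read a, top A: go to q_2, push ε → (q_2, ε, #)
  ε-move, top #: go to q_0, push ε → (q_0, ε, ε)
All input consumed; M is in state q_0.

q_0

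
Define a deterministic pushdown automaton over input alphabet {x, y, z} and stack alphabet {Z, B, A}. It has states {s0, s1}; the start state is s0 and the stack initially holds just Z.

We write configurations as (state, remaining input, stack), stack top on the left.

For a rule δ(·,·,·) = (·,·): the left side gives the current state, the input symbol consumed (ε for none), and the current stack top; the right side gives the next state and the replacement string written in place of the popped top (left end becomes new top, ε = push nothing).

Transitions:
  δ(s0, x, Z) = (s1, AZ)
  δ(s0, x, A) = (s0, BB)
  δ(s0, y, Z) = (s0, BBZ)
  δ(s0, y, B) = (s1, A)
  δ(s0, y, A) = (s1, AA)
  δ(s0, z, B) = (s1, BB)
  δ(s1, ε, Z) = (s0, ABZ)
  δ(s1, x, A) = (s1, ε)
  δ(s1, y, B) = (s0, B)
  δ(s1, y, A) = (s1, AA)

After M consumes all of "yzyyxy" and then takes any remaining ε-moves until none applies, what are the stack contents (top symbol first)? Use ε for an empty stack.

(s0, yzyyxy, Z) ⊢ (s0, zyyxy, BBZ) ⊢ (s1, yyxy, BBBZ) ⊢ (s0, yxy, BBBZ) ⊢ (s1, xy, ABBZ) ⊢ (s1, y, BBZ) ⊢ (s0, ε, BBZ)
All input consumed in state s0 with stack BBZ.

BBZ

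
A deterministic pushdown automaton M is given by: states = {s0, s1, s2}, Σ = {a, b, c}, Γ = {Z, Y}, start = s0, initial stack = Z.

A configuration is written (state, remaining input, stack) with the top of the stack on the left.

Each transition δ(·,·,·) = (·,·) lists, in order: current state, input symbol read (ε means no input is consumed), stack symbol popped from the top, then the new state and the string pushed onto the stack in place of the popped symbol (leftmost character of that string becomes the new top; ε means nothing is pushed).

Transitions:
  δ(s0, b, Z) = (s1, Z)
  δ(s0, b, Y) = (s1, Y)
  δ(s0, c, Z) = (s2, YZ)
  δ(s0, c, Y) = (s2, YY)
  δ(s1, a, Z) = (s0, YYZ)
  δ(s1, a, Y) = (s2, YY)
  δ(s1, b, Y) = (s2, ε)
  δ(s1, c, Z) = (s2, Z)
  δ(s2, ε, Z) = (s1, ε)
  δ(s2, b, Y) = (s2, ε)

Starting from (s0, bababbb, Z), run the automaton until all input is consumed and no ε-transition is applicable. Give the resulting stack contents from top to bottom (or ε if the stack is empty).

ε

(s0, bababbb, Z)
  read b, top Z: go to s1, push Z → (s1, ababbb, Z)
  read a, top Z: go to s0, push YYZ → (s0, babbb, YYZ)
  read b, top Y: go to s1, push Y → (s1, abbb, YYZ)
  read a, top Y: go to s2, push YY → (s2, bbb, YYYZ)
  read b, top Y: go to s2, push ε → (s2, bb, YYZ)
  read b, top Y: go to s2, push ε → (s2, b, YZ)
  read b, top Y: go to s2, push ε → (s2, ε, Z)
  ε-move, top Z: go to s1, push ε → (s1, ε, ε)
All input consumed in state s1 with stack ε.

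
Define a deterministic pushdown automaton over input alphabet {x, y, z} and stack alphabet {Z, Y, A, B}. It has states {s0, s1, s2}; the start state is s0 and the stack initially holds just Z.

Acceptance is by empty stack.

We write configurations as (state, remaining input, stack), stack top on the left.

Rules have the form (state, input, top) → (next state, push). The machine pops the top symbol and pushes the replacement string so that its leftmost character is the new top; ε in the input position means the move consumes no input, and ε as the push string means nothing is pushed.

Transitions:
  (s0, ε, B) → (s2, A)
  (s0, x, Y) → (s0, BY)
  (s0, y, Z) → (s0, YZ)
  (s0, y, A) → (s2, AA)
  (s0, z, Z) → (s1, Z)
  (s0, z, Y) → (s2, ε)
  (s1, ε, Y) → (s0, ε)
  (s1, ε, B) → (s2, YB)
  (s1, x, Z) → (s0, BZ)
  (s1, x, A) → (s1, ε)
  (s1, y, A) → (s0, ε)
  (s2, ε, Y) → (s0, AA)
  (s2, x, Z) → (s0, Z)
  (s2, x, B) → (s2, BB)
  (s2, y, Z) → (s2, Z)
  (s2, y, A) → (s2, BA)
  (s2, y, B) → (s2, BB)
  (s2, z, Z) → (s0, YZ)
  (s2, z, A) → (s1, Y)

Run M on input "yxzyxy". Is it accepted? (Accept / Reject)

(s0, yxzyxy, Z)
  read y, top Z: go to s0, push YZ → (s0, xzyxy, YZ)
  read x, top Y: go to s0, push BY → (s0, zyxy, BYZ)
  ε-move, top B: go to s2, push A → (s2, zyxy, AYZ)
  read z, top A: go to s1, push Y → (s1, yxy, YYZ)
  ε-move, top Y: go to s0, push ε → (s0, yxy, YZ)
No transition applies at (s0, yxy, YZ); input not fully consumed.

Reject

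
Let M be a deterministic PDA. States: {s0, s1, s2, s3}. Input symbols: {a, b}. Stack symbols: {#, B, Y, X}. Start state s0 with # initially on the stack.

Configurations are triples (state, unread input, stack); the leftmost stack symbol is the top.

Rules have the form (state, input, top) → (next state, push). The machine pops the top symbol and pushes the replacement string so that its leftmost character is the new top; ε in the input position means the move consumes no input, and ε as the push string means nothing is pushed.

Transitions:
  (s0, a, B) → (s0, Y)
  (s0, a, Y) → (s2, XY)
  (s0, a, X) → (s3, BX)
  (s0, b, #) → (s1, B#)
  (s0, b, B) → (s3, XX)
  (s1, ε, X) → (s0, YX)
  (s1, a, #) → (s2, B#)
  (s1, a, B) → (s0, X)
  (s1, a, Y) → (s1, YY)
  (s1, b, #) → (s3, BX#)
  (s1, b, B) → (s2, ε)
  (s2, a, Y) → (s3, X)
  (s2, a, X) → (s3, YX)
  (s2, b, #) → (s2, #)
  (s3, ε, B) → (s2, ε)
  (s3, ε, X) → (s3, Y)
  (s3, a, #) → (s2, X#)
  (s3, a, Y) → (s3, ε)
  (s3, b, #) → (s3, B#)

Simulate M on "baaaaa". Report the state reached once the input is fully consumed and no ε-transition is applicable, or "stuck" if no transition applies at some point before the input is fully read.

s3

(s0, baaaaa, #)
  read b, top #: go to s1, push B# → (s1, aaaaa, B#)
  read a, top B: go to s0, push X → (s0, aaaa, X#)
  read a, top X: go to s3, push BX → (s3, aaa, BX#)
  ε-move, top B: go to s2, push ε → (s2, aaa, X#)
  read a, top X: go to s3, push YX → (s3, aa, YX#)
  read a, top Y: go to s3, push ε → (s3, a, X#)
  ε-move, top X: go to s3, push Y → (s3, a, Y#)
  read a, top Y: go to s3, push ε → (s3, ε, #)
All input consumed; M is in state s3.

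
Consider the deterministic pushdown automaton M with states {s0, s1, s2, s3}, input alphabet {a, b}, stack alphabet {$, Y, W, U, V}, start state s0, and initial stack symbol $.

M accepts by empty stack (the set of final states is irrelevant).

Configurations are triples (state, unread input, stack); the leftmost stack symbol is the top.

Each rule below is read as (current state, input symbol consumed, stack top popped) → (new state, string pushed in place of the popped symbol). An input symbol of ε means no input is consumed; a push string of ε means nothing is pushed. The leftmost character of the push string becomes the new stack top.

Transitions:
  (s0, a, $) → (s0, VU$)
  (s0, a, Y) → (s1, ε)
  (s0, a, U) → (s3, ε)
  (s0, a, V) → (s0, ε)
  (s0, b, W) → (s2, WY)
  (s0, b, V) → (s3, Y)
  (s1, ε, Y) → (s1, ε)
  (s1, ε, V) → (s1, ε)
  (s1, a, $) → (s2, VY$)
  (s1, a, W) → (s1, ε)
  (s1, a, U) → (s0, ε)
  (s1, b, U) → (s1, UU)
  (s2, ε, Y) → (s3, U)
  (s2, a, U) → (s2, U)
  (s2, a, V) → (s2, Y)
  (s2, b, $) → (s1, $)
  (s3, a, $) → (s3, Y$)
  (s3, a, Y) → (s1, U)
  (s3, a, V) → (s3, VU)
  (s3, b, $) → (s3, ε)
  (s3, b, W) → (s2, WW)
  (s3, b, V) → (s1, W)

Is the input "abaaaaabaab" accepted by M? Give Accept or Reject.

(s0, abaaaaabaab, $)
  read a, top $: go to s0, push VU$ → (s0, baaaaabaab, VU$)
  read b, top V: go to s3, push Y → (s3, aaaaabaab, YU$)
  read a, top Y: go to s1, push U → (s1, aaaabaab, UU$)
  read a, top U: go to s0, push ε → (s0, aaabaab, U$)
  read a, top U: go to s3, push ε → (s3, aabaab, $)
  read a, top $: go to s3, push Y$ → (s3, abaab, Y$)
  read a, top Y: go to s1, push U → (s1, baab, U$)
  read b, top U: go to s1, push UU → (s1, aab, UU$)
  read a, top U: go to s0, push ε → (s0, ab, U$)
  read a, top U: go to s3, push ε → (s3, b, $)
  read b, top $: go to s3, push ε → (s3, ε, ε)
All input consumed and the stack is empty.

Accept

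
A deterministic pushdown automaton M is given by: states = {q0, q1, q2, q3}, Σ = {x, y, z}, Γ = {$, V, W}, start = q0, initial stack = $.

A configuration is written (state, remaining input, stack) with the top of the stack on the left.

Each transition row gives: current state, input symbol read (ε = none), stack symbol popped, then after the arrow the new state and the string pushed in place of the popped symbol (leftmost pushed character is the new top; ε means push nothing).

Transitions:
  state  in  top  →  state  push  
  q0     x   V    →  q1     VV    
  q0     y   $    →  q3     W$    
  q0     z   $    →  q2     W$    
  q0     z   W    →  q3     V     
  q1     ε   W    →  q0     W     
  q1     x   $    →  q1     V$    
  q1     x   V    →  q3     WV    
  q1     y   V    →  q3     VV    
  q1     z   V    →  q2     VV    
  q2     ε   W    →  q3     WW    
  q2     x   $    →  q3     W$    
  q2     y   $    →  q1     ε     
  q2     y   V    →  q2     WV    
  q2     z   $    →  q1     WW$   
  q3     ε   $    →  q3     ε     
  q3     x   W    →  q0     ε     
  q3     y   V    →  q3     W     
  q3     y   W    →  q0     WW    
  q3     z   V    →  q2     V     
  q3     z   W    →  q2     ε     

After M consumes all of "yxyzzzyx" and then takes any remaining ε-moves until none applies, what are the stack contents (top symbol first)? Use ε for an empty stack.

W$

(q0, yxyzzzyx, $)
  read y, top $: go to q3, push W$ → (q3, xyzzzyx, W$)
  read x, top W: go to q0, push ε → (q0, yzzzyx, $)
  read y, top $: go to q3, push W$ → (q3, zzzyx, W$)
  read z, top W: go to q2, push ε → (q2, zzyx, $)
  read z, top $: go to q1, push WW$ → (q1, zyx, WW$)
  ε-move, top W: go to q0, push W → (q0, zyx, WW$)
  read z, top W: go to q3, push V → (q3, yx, VW$)
  read y, top V: go to q3, push W → (q3, x, WW$)
  read x, top W: go to q0, push ε → (q0, ε, W$)
All input consumed in state q0 with stack W$.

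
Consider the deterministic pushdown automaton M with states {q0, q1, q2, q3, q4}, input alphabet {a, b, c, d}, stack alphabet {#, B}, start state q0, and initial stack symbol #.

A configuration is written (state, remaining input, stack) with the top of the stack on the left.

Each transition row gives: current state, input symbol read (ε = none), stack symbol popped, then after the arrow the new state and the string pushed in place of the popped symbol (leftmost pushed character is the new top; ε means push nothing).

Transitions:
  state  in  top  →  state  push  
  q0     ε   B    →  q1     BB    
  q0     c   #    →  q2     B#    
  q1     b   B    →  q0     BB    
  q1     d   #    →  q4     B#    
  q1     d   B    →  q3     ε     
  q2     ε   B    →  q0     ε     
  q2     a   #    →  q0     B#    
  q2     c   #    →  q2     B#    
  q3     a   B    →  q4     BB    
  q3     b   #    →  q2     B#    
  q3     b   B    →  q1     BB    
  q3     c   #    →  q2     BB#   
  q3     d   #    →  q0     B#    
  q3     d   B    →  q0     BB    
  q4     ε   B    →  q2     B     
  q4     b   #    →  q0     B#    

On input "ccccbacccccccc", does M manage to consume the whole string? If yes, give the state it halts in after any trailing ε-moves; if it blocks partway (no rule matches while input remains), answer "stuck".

stuck

(q0, ccccbacccccccc, #)
  read c, top #: go to q2, push B# → (q2, cccbacccccccc, B#)
  ε-move, top B: go to q0, push ε → (q0, cccbacccccccc, #)
  read c, top #: go to q2, push B# → (q2, ccbacccccccc, B#)
  ε-move, top B: go to q0, push ε → (q0, ccbacccccccc, #)
  read c, top #: go to q2, push B# → (q2, cbacccccccc, B#)
  ε-move, top B: go to q0, push ε → (q0, cbacccccccc, #)
  read c, top #: go to q2, push B# → (q2, bacccccccc, B#)
  ε-move, top B: go to q0, push ε → (q0, bacccccccc, #)
No transition for (q0, b, top #); M blocks with input bacccccccc remaining.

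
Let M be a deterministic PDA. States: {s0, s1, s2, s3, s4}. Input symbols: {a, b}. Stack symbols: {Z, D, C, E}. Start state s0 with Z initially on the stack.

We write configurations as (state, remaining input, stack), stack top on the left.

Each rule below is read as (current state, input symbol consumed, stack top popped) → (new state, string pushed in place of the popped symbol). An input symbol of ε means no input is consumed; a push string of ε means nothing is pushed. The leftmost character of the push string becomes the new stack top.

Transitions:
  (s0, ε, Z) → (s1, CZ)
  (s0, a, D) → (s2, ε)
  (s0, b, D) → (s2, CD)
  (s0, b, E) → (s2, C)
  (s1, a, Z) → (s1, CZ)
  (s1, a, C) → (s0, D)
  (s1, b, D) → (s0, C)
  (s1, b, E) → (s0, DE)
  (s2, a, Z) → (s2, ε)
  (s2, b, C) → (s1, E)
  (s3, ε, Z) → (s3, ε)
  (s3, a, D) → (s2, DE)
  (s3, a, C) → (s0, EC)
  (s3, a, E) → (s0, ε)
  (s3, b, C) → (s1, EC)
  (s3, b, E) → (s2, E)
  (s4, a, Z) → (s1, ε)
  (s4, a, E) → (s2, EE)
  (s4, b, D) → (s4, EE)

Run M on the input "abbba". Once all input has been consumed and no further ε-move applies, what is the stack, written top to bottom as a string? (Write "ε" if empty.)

EDZ

(s0, abbba, Z)
  ε-move, top Z: go to s1, push CZ → (s1, abbba, CZ)
  read a, top C: go to s0, push D → (s0, bbba, DZ)
  read b, top D: go to s2, push CD → (s2, bba, CDZ)
  read b, top C: go to s1, push E → (s1, ba, EDZ)
  read b, top E: go to s0, push DE → (s0, a, DEDZ)
  read a, top D: go to s2, push ε → (s2, ε, EDZ)
All input consumed in state s2 with stack EDZ.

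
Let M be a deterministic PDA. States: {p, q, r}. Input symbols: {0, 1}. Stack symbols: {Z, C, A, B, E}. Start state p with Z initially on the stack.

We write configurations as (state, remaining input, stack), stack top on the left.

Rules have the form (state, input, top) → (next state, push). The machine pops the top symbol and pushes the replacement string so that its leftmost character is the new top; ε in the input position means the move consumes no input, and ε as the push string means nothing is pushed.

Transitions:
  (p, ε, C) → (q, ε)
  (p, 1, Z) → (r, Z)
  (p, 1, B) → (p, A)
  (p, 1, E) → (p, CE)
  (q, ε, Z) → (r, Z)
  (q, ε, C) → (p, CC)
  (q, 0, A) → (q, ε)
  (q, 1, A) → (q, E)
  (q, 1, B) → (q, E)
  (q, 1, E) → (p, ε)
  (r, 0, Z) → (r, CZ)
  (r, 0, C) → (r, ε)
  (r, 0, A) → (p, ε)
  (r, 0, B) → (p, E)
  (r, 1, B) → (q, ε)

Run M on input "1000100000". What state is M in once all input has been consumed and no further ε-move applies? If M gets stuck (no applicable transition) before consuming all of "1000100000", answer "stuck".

stuck

(p, 1000100000, Z)
  read 1, top Z: go to r, push Z → (r, 000100000, Z)
  read 0, top Z: go to r, push CZ → (r, 00100000, CZ)
  read 0, top C: go to r, push ε → (r, 0100000, Z)
  read 0, top Z: go to r, push CZ → (r, 100000, CZ)
No transition for (r, 1, top C); M blocks with input 100000 remaining.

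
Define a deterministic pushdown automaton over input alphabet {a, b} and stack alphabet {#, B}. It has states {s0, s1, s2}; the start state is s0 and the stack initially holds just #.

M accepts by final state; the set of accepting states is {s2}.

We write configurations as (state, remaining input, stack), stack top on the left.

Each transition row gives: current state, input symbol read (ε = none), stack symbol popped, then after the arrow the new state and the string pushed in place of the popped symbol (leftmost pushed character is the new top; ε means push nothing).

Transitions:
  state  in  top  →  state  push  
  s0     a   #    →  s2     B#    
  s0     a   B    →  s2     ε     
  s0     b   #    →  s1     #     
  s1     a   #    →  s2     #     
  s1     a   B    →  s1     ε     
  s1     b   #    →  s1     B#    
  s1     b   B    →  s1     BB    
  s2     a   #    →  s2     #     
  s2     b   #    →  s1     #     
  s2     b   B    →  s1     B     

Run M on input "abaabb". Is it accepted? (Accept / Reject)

Reject

(s0, abaabb, #) ⊢ (s2, baabb, B#) ⊢ (s1, aabb, B#) ⊢ (s1, abb, #) ⊢ (s2, bb, #) ⊢ (s1, b, #) ⊢ (s1, ε, B#)
All input consumed; state s1 ∉ F and no further ε-move applies.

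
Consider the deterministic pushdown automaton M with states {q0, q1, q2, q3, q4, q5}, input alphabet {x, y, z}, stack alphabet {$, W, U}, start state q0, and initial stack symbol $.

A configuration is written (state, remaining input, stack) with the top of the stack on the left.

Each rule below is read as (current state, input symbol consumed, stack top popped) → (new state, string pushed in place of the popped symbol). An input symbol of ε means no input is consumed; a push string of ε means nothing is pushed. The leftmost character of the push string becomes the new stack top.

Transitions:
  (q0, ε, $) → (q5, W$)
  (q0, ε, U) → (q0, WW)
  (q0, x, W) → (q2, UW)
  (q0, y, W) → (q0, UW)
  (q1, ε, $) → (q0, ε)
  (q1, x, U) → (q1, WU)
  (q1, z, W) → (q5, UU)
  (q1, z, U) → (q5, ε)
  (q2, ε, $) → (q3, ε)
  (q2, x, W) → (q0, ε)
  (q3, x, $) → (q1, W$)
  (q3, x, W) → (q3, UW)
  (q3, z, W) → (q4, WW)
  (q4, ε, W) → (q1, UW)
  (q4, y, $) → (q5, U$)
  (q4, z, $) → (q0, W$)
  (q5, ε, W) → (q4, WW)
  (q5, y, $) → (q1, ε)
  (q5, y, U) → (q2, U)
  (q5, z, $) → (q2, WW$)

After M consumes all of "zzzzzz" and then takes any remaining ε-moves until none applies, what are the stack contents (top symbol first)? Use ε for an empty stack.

(q0, zzzzzz, $)
  ε-move, top $: go to q5, push W$ → (q5, zzzzzz, W$)
  ε-move, top W: go to q4, push WW → (q4, zzzzzz, WW$)
  ε-move, top W: go to q1, push UW → (q1, zzzzzz, UWW$)
  read z, top U: go to q5, push ε → (q5, zzzzz, WW$)
  ε-move, top W: go to q4, push WW → (q4, zzzzz, WWW$)
  ε-move, top W: go to q1, push UW → (q1, zzzzz, UWWW$)
  read z, top U: go to q5, push ε → (q5, zzzz, WWW$)
  ε-move, top W: go to q4, push WW → (q4, zzzz, WWWW$)
  ε-move, top W: go to q1, push UW → (q1, zzzz, UWWWW$)
  read z, top U: go to q5, push ε → (q5, zzz, WWWW$)
  ε-move, top W: go to q4, push WW → (q4, zzz, WWWWW$)
  ε-move, top W: go to q1, push UW → (q1, zzz, UWWWWW$)
  read z, top U: go to q5, push ε → (q5, zz, WWWWW$)
  ε-move, top W: go to q4, push WW → (q4, zz, WWWWWW$)
  ε-move, top W: go to q1, push UW → (q1, zz, UWWWWWW$)
  read z, top U: go to q5, push ε → (q5, z, WWWWWW$)
  ε-move, top W: go to q4, push WW → (q4, z, WWWWWWW$)
  ε-move, top W: go to q1, push UW → (q1, z, UWWWWWWW$)
  read z, top U: go to q5, push ε → (q5, ε, WWWWWWW$)
  ε-move, top W: go to q4, push WW → (q4, ε, WWWWWWWW$)
  ε-move, top W: go to q1, push UW → (q1, ε, UWWWWWWWW$)
All input consumed in state q1 with stack UWWWWWWWW$.

UWWWWWWWW$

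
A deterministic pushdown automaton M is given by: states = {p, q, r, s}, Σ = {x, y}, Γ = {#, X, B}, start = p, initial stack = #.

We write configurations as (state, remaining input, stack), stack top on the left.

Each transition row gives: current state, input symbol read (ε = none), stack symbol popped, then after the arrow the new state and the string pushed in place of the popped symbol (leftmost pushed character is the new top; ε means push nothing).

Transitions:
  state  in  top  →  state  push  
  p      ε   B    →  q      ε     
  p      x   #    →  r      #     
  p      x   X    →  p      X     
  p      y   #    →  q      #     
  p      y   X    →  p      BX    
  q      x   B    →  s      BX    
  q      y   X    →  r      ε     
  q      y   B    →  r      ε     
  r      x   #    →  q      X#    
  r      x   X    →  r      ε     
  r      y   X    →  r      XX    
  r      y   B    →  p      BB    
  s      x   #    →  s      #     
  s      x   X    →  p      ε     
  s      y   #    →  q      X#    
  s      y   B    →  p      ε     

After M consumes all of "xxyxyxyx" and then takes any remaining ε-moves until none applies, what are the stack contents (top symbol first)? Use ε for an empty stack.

(p, xxyxyxyx, #) ⊢ (r, xyxyxyx, #) ⊢ (q, yxyxyx, X#) ⊢ (r, xyxyx, #) ⊢ (q, yxyx, X#) ⊢ (r, xyx, #) ⊢ (q, yx, X#) ⊢ (r, x, #) ⊢ (q, ε, X#)
All input consumed in state q with stack X#.

X#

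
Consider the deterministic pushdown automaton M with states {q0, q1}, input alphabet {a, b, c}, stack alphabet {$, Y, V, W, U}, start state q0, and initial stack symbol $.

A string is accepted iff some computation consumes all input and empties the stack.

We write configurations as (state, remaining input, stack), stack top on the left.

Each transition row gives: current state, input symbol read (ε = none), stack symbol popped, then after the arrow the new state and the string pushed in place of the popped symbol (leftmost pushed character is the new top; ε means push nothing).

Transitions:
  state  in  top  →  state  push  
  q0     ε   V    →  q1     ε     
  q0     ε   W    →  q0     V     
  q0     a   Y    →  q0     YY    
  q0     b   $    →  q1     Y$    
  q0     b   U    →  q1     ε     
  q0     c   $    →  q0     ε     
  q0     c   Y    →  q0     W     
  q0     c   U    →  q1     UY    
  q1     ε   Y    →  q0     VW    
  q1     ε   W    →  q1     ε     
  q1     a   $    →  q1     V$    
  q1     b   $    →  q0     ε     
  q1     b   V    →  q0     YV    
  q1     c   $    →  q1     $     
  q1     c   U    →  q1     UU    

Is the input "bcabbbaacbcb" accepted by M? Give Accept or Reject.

Reject

(q0, bcabbbaacbcb, $)
  read b, top $: go to q1, push Y$ → (q1, cabbbaacbcb, Y$)
  ε-move, top Y: go to q0, push VW → (q0, cabbbaacbcb, VW$)
  ε-move, top V: go to q1, push ε → (q1, cabbbaacbcb, W$)
  ε-move, top W: go to q1, push ε → (q1, cabbbaacbcb, $)
  read c, top $: go to q1, push $ → (q1, abbbaacbcb, $)
  read a, top $: go to q1, push V$ → (q1, bbbaacbcb, V$)
  read b, top V: go to q0, push YV → (q0, bbaacbcb, YV$)
No transition applies at (q0, bbaacbcb, YV$); input not fully consumed.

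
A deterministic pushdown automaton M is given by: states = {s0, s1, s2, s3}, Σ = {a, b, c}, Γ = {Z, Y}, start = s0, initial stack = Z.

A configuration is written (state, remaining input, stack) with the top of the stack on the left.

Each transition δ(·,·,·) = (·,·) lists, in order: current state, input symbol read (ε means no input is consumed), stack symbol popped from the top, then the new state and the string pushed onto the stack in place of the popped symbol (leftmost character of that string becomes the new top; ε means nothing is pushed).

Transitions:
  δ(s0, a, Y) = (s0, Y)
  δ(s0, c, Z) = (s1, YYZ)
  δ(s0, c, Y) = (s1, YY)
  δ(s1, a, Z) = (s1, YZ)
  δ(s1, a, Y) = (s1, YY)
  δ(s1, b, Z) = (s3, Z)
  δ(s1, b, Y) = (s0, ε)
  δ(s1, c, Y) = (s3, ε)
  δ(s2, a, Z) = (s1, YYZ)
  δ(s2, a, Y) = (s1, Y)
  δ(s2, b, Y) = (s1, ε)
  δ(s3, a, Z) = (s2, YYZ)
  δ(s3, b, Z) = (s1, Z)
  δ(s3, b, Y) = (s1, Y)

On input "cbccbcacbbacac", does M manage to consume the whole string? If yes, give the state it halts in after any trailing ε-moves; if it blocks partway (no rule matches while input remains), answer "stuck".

stuck

(s0, cbccbcacbbacac, Z)
  read c, top Z: go to s1, push YYZ → (s1, bccbcacbbacac, YYZ)
  read b, top Y: go to s0, push ε → (s0, ccbcacbbacac, YZ)
  read c, top Y: go to s1, push YY → (s1, cbcacbbacac, YYZ)
  read c, top Y: go to s3, push ε → (s3, bcacbbacac, YZ)
  read b, top Y: go to s1, push Y → (s1, cacbbacac, YZ)
  read c, top Y: go to s3, push ε → (s3, acbbacac, Z)
  read a, top Z: go to s2, push YYZ → (s2, cbbacac, YYZ)
No transition for (s2, c, top Y); M blocks with input cbbacac remaining.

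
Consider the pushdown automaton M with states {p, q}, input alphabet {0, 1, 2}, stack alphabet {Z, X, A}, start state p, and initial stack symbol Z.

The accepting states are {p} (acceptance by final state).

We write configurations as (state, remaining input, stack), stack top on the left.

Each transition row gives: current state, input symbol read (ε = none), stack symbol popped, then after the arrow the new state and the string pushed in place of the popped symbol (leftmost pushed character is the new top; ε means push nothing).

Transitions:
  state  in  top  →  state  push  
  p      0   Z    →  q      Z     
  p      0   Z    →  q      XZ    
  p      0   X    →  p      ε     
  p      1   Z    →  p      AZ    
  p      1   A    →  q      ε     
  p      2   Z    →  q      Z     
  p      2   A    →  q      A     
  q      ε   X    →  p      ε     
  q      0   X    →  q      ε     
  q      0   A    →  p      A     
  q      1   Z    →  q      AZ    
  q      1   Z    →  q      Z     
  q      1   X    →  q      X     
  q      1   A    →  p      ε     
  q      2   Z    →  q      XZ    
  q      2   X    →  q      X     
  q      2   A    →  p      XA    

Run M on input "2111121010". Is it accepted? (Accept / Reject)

One accepting computation: (p, 2111121010, Z) ⊢ (q, 111121010, Z) ⊢ (q, 11121010, AZ) ⊢ (p, 1121010, Z) ⊢ (p, 121010, AZ) ⊢ (q, 21010, Z) ⊢ (q, 1010, XZ) ⊢ (q, 010, XZ) ⊢ (q, 10, Z) ⊢ (q, 0, AZ) ⊢ (p, ε, AZ)
All input consumed and state p ∈ F.

Accept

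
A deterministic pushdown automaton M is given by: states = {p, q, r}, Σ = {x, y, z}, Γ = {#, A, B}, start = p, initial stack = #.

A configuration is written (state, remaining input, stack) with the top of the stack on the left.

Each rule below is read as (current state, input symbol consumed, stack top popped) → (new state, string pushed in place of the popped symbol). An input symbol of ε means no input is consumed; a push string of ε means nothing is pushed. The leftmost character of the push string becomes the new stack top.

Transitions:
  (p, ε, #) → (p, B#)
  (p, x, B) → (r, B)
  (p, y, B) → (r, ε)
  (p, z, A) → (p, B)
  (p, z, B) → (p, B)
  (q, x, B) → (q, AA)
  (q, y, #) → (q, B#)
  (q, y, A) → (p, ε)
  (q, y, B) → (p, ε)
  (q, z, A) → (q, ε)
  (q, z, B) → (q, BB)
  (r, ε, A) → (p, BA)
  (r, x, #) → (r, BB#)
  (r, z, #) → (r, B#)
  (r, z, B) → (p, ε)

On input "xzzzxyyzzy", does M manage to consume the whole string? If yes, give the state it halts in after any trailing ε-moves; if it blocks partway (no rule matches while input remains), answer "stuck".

(p, xzzzxyyzzy, #)
  ε-move, top #: go to p, push B# → (p, xzzzxyyzzy, B#)
  read x, top B: go to r, push B → (r, zzzxyyzzy, B#)
  read z, top B: go to p, push ε → (p, zzxyyzzy, #)
  ε-move, top #: go to p, push B# → (p, zzxyyzzy, B#)
  read z, top B: go to p, push B → (p, zxyyzzy, B#)
  read z, top B: go to p, push B → (p, xyyzzy, B#)
  read x, top B: go to r, push B → (r, yyzzy, B#)
No transition for (r, y, top B); M blocks with input yyzzy remaining.

stuck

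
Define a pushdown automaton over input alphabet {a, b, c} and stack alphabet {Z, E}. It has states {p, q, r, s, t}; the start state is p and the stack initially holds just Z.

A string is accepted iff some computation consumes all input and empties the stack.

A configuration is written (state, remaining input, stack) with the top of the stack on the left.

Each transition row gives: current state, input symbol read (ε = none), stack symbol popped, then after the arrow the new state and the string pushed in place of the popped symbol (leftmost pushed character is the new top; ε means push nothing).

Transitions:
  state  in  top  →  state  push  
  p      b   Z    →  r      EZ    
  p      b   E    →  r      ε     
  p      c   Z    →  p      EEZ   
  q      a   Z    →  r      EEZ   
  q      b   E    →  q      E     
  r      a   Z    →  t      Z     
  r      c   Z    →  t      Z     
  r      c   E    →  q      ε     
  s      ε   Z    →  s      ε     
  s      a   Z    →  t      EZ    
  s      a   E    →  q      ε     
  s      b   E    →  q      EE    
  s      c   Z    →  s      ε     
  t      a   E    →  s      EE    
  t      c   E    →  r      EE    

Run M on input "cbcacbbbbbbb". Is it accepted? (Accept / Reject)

No computation consumes all input and empties the stack.

Reject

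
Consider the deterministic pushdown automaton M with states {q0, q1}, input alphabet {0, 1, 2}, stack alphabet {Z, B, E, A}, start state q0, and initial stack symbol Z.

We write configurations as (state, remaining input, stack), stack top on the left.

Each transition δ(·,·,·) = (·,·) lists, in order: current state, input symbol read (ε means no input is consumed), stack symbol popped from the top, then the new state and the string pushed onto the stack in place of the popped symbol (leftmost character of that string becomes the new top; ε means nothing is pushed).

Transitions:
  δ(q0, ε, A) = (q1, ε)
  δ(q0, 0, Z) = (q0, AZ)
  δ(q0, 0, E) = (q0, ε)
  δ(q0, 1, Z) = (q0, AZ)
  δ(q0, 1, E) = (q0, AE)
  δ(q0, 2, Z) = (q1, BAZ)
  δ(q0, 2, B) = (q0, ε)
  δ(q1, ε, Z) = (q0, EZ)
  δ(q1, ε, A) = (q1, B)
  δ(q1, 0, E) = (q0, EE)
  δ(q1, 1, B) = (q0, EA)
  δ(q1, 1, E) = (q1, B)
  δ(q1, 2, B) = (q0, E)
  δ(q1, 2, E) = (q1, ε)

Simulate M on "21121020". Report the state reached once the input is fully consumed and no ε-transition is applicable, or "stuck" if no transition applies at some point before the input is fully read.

(q0, 21121020, Z)
  read 2, top Z: go to q1, push BAZ → (q1, 1121020, BAZ)
  read 1, top B: go to q0, push EA → (q0, 121020, EAAZ)
  read 1, top E: go to q0, push AE → (q0, 21020, AEAAZ)
  ε-move, top A: go to q1, push ε → (q1, 21020, EAAZ)
  read 2, top E: go to q1, push ε → (q1, 1020, AAZ)
  ε-move, top A: go to q1, push B → (q1, 1020, BAZ)
  read 1, top B: go to q0, push EA → (q0, 020, EAAZ)
  read 0, top E: go to q0, push ε → (q0, 20, AAZ)
  ε-move, top A: go to q1, push ε → (q1, 20, AZ)
  ε-move, top A: go to q1, push B → (q1, 20, BZ)
  read 2, top B: go to q0, push E → (q0, 0, EZ)
  read 0, top E: go to q0, push ε → (q0, ε, Z)
All input consumed; M is in state q0.

q0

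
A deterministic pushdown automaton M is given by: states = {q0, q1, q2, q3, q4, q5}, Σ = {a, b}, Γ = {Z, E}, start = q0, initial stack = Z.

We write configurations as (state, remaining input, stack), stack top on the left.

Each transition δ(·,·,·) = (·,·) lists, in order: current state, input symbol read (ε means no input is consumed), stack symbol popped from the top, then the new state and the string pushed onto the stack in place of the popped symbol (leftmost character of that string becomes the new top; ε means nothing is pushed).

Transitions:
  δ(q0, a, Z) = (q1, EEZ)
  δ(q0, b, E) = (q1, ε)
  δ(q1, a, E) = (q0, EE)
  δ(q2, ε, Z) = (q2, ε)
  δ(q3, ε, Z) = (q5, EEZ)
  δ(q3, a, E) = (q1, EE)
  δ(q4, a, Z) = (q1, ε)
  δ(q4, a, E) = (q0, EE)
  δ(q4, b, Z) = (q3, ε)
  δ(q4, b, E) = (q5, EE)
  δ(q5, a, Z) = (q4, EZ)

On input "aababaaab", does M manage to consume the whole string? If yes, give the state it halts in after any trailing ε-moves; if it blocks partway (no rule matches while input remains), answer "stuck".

(q0, aababaaab, Z) ⊢ (q1, ababaaab, EEZ) ⊢ (q0, babaaab, EEEZ) ⊢ (q1, abaaab, EEZ) ⊢ (q0, baaab, EEEZ) ⊢ (q1, aaab, EEZ) ⊢ (q0, aab, EEEZ)
No transition for (q0, a, top E); M blocks with input aab remaining.

stuck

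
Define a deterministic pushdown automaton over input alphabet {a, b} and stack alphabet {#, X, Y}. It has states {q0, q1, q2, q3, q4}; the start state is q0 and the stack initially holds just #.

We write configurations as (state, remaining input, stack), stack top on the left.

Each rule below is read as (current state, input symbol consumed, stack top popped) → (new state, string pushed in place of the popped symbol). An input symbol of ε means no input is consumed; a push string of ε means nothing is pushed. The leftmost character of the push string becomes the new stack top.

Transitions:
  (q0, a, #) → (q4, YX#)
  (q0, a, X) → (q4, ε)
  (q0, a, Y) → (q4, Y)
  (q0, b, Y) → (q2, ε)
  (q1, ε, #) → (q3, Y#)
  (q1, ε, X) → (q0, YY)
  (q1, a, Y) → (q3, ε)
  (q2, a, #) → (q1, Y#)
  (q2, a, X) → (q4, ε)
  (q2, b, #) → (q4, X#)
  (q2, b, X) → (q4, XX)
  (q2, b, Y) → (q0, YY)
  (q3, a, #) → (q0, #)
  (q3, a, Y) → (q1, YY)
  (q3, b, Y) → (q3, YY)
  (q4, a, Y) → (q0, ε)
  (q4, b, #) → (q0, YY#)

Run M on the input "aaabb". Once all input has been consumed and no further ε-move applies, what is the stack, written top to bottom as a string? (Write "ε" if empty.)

(q0, aaabb, #) ⊢ (q4, aabb, YX#) ⊢ (q0, abb, X#) ⊢ (q4, bb, #) ⊢ (q0, b, YY#) ⊢ (q2, ε, Y#)
All input consumed in state q2 with stack Y#.

Y#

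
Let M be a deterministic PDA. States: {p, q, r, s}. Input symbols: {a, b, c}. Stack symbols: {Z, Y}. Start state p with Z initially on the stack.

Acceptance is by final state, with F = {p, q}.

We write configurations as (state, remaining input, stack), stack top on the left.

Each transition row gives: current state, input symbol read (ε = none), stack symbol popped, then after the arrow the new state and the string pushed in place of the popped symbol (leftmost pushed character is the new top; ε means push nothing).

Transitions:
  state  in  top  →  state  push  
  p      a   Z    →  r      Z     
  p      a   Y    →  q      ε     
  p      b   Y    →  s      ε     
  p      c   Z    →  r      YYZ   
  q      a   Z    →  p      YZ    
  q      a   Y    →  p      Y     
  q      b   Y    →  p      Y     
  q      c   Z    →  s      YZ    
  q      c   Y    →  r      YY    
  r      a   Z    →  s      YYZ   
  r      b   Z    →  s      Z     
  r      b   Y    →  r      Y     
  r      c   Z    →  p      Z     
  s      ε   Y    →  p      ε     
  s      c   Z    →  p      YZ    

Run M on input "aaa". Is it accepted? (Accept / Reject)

Accept

(p, aaa, Z)
  read a, top Z: go to r, push Z → (r, aa, Z)
  read a, top Z: go to s, push YYZ → (s, a, YYZ)
  ε-move, top Y: go to p, push ε → (p, a, YZ)
  read a, top Y: go to q, push ε → (q, ε, Z)
All input consumed; state q ∈ F.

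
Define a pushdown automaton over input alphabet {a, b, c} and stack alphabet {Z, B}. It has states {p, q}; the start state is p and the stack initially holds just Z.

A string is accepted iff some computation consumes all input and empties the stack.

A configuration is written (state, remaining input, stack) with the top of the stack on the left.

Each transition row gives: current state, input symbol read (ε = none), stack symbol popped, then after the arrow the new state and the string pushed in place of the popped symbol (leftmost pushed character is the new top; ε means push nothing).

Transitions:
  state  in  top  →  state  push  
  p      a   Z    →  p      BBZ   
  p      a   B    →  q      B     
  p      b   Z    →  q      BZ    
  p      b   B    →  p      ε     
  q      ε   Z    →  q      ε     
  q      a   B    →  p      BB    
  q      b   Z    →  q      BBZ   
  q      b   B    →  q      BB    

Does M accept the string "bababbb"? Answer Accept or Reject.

No computation consumes all input and empties the stack.

Reject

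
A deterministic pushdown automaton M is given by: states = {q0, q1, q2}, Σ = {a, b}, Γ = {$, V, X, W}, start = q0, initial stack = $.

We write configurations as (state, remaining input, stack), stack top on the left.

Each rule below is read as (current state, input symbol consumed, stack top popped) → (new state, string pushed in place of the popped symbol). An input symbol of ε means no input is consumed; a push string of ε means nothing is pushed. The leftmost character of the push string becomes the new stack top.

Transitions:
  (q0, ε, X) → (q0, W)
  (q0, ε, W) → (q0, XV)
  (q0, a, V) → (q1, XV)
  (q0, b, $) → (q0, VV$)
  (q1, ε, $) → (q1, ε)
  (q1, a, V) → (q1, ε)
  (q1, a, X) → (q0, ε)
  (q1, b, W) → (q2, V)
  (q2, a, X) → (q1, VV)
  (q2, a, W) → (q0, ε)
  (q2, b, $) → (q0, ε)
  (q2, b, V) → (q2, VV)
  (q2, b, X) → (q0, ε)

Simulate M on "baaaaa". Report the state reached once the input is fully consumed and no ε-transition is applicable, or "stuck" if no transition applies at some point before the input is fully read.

q1

(q0, baaaaa, $)
  read b, top $: go to q0, push VV$ → (q0, aaaaa, VV$)
  read a, top V: go to q1, push XV → (q1, aaaa, XVV$)
  read a, top X: go to q0, push ε → (q0, aaa, VV$)
  read a, top V: go to q1, push XV → (q1, aa, XVV$)
  read a, top X: go to q0, push ε → (q0, a, VV$)
  read a, top V: go to q1, push XV → (q1, ε, XVV$)
All input consumed; M is in state q1.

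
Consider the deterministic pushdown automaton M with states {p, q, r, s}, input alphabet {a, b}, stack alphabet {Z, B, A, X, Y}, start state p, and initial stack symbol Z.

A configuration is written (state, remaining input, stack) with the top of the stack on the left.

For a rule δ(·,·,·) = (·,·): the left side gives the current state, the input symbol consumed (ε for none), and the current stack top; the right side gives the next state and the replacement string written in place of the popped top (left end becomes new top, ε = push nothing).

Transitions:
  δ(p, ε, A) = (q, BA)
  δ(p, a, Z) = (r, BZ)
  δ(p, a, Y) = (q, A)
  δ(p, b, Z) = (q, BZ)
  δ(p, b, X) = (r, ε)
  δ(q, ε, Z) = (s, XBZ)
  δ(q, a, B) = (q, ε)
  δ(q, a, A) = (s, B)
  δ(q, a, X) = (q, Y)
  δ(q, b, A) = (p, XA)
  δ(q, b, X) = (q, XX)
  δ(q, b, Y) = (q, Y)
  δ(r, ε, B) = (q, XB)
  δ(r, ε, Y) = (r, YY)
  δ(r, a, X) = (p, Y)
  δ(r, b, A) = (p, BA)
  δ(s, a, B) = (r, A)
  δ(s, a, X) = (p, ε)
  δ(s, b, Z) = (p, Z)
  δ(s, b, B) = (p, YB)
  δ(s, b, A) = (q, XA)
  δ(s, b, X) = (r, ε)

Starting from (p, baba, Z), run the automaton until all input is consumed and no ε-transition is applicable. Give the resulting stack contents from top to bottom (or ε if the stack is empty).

YBZ

(p, baba, Z) ⊢ (q, aba, BZ) ⊢ (q, ba, Z) ⊢ (s, ba, XBZ) ⊢ (r, a, BZ) ⊢ (q, a, XBZ) ⊢ (q, ε, YBZ)
All input consumed in state q with stack YBZ.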